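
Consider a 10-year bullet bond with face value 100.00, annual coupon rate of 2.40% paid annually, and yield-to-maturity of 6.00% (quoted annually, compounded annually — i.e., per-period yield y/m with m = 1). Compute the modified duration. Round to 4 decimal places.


Answer: Modified duration = 8.3054

Derivation:
Coupon per period c = face * coupon_rate / m = 2.400000
Periods per year m = 1; per-period yield y/m = 0.060000
Number of cashflows N = 10
Cashflows (t years, CF_t, discount factor 1/(1+y/m)^(m*t), PV):
  t = 1.0000: CF_t = 2.400000, DF = 0.943396, PV = 2.264151
  t = 2.0000: CF_t = 2.400000, DF = 0.889996, PV = 2.135991
  t = 3.0000: CF_t = 2.400000, DF = 0.839619, PV = 2.015086
  t = 4.0000: CF_t = 2.400000, DF = 0.792094, PV = 1.901025
  t = 5.0000: CF_t = 2.400000, DF = 0.747258, PV = 1.793420
  t = 6.0000: CF_t = 2.400000, DF = 0.704961, PV = 1.691905
  t = 7.0000: CF_t = 2.400000, DF = 0.665057, PV = 1.596137
  t = 8.0000: CF_t = 2.400000, DF = 0.627412, PV = 1.505790
  t = 9.0000: CF_t = 2.400000, DF = 0.591898, PV = 1.420556
  t = 10.0000: CF_t = 102.400000, DF = 0.558395, PV = 57.179625
Price P = sum_t PV_t = 73.503687
First compute Macaulay numerator sum_t t * PV_t:
  t * PV_t at t = 1.0000: 2.264151
  t * PV_t at t = 2.0000: 4.271983
  t * PV_t at t = 3.0000: 6.045259
  t * PV_t at t = 4.0000: 7.604099
  t * PV_t at t = 5.0000: 8.967098
  t * PV_t at t = 6.0000: 10.151432
  t * PV_t at t = 7.0000: 11.172960
  t * PV_t at t = 8.0000: 12.046318
  t * PV_t at t = 9.0000: 12.785007
  t * PV_t at t = 10.0000: 571.796252
Macaulay duration D = 647.104557 / 73.503687 = 8.803702
Modified duration = D / (1 + y/m) = 8.803702 / (1 + 0.060000) = 8.305379


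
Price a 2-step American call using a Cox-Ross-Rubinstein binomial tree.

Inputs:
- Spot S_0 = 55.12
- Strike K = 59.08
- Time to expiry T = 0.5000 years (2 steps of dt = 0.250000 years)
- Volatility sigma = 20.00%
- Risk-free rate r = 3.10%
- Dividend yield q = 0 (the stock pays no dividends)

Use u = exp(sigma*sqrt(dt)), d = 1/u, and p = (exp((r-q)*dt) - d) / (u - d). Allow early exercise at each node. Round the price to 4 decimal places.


Answer: Price = V(0,0) = 2.1433

Derivation:
dt = T/N = 0.250000
u = exp(sigma*sqrt(dt)) = 1.105171; d = 1/u = 0.904837
p = (exp((r-q)*dt) - d) / (u - d) = 0.513857
Discount per step: exp(-r*dt) = 0.992280
Stock lattice S(k, i) with i counting down-moves:
  k=0: S(0,0) = 55.1200
  k=1: S(1,0) = 60.9170; S(1,1) = 49.8746
  k=2: S(2,0) = 67.3237; S(2,1) = 55.1200; S(2,2) = 45.1284
Terminal payoffs V(N, i) = max(S_T - K, 0):
  V(2,0) = 8.243720; V(2,1) = 0.000000; V(2,2) = 0.000000
Backward induction: V(k, i) = exp(-r*dt) * [p * V(k+1, i) + (1-p) * V(k+1, i+1)]; then take max(V_cont, immediate exercise) for American.
  V(1,0) = exp(-r*dt) * [p*8.243720 + (1-p)*0.000000] = 4.203387; exercise = 1.837021; V(1,0) = max -> 4.203387
  V(1,1) = exp(-r*dt) * [p*0.000000 + (1-p)*0.000000] = 0.000000; exercise = 0.000000; V(1,1) = max -> 0.000000
  V(0,0) = exp(-r*dt) * [p*4.203387 + (1-p)*0.000000] = 2.143263; exercise = 0.000000; V(0,0) = max -> 2.143263


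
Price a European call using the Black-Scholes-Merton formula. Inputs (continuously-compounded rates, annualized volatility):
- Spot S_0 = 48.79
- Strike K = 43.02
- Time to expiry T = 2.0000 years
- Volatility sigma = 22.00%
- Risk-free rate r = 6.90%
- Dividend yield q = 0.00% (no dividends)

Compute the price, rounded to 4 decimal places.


d1 = (ln(S/K) + (r - q + 0.5*sigma^2) * T) / (sigma * sqrt(T)) = 1.00364246
d2 = d1 - sigma * sqrt(T) = 0.69251547
exp(-rT) = 0.87109869; exp(-qT) = 1.00000000
C = S_0 * exp(-qT) * N(d1) - K * exp(-rT) * N(d2)
N(d1) = 0.84222451; N(d2) = 0.75569316
C = 48.7900 * 1.00000000 * 0.84222451 - 43.0200 * 0.87109869 * 0.75569316 = 12.7728

Answer: Price = 12.7728


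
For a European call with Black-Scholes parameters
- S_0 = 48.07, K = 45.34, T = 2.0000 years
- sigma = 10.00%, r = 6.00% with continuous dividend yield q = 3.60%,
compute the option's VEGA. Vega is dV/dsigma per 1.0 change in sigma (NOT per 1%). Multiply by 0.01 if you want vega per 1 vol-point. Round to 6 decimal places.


Answer: Vega = 17.978377

Derivation:
d1 = 0.8235576290; d2 = 0.6821362727
phi(d1) = 0.2842042477; exp(-qT) = 0.9305308958; exp(-rT) = 0.8869204367
Vega = S * exp(-qT) * phi(d1) * sqrt(T) = 48.0700 * 0.9305308958 * 0.2842042477 * 1.4142135624 = 17.978377


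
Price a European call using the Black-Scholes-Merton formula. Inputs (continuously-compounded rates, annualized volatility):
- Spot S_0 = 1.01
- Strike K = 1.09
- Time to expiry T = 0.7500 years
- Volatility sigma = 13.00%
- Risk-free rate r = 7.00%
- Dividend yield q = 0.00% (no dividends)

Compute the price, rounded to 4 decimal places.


Answer: Price = 0.0348

Derivation:
d1 = (ln(S/K) + (r - q + 0.5*sigma^2) * T) / (sigma * sqrt(T)) = -0.15446221
d2 = d1 - sigma * sqrt(T) = -0.26704551
exp(-rT) = 0.94885432; exp(-qT) = 1.00000000
C = S_0 * exp(-qT) * N(d1) - K * exp(-rT) * N(d2)
N(d1) = 0.43862265; N(d2) = 0.39471706
C = 1.0100 * 1.00000000 * 0.43862265 - 1.0900 * 0.94885432 * 0.39471706 = 0.0348


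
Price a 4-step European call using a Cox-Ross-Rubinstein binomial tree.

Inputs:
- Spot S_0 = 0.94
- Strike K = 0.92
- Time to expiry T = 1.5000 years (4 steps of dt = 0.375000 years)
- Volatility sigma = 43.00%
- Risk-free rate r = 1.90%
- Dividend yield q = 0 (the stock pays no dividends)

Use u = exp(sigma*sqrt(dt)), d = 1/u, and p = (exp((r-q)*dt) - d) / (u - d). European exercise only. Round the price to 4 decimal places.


Answer: Price = V(0,0) = 0.2062

Derivation:
dt = T/N = 0.375000
u = exp(sigma*sqrt(dt)) = 1.301243; d = 1/u = 0.768496
p = (exp((r-q)*dt) - d) / (u - d) = 0.447970
Discount per step: exp(-r*dt) = 0.992900
Stock lattice S(k, i) with i counting down-moves:
  k=0: S(0,0) = 0.9400
  k=1: S(1,0) = 1.2232; S(1,1) = 0.7224
  k=2: S(2,0) = 1.5916; S(2,1) = 0.9400; S(2,2) = 0.5552
  k=3: S(3,0) = 2.0711; S(3,1) = 1.2232; S(3,2) = 0.7224; S(3,3) = 0.4266
  k=4: S(4,0) = 2.6950; S(4,1) = 1.5916; S(4,2) = 0.9400; S(4,3) = 0.5552; S(4,4) = 0.3279
Terminal payoffs V(N, i) = max(S_T - K, 0):
  V(4,0) = 1.775019; V(4,1) = 0.671640; V(4,2) = 0.020000; V(4,3) = 0.000000; V(4,4) = 0.000000
Backward induction: V(k, i) = exp(-r*dt) * [p * V(k+1, i) + (1-p) * V(k+1, i+1)].
  V(3,0) = exp(-r*dt) * [p*1.775019 + (1-p)*0.671640] = 1.157642
  V(3,1) = exp(-r*dt) * [p*0.671640 + (1-p)*0.020000] = 0.309700
  V(3,2) = exp(-r*dt) * [p*0.020000 + (1-p)*0.000000] = 0.008896
  V(3,3) = exp(-r*dt) * [p*0.000000 + (1-p)*0.000000] = 0.000000
  V(2,0) = exp(-r*dt) * [p*1.157642 + (1-p)*0.309700] = 0.684657
  V(2,1) = exp(-r*dt) * [p*0.309700 + (1-p)*0.008896] = 0.142627
  V(2,2) = exp(-r*dt) * [p*0.008896 + (1-p)*0.000000] = 0.003957
  V(1,0) = exp(-r*dt) * [p*0.684657 + (1-p)*0.142627] = 0.382704
  V(1,1) = exp(-r*dt) * [p*0.142627 + (1-p)*0.003957] = 0.065608
  V(0,0) = exp(-r*dt) * [p*0.382704 + (1-p)*0.065608] = 0.206183


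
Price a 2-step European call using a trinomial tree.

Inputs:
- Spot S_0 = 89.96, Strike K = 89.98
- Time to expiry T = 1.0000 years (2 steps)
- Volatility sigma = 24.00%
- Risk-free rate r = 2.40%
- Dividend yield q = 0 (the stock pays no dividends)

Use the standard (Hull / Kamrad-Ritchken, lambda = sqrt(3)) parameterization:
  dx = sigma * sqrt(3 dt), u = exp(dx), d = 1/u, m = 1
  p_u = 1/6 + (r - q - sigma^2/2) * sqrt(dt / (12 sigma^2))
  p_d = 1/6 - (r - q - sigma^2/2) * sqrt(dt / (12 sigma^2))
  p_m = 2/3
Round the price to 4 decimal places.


Answer: Price = V(0,0) = 8.3585

Derivation:
dt = T/N = 0.500000; dx = sigma*sqrt(3*dt) = 0.293939
u = exp(dx) = 1.341702; d = 1/u = 0.745322
p_u = 0.162584, p_m = 0.666667, p_d = 0.170749
Discount per step: exp(-r*dt) = 0.988072
Stock lattice S(k, j) with j the centered position index:
  k=0: S(0,+0) = 89.9600
  k=1: S(1,-1) = 67.0492; S(1,+0) = 89.9600; S(1,+1) = 120.6995
  k=2: S(2,-2) = 49.9732; S(2,-1) = 67.0492; S(2,+0) = 89.9600; S(2,+1) = 120.6995; S(2,+2) = 161.9427
Terminal payoffs V(N, j) = max(S_T - K, 0):
  V(2,-2) = 0.000000; V(2,-1) = 0.000000; V(2,+0) = 0.000000; V(2,+1) = 30.719489; V(2,+2) = 71.962716
Backward induction: V(k, j) = exp(-r*dt) * [p_u * V(k+1, j+1) + p_m * V(k+1, j) + p_d * V(k+1, j-1)]
  V(1,-1) = exp(-r*dt) * [p_u*0.000000 + p_m*0.000000 + p_d*0.000000] = 0.000000
  V(1,+0) = exp(-r*dt) * [p_u*30.719489 + p_m*0.000000 + p_d*0.000000] = 4.934927
  V(1,+1) = exp(-r*dt) * [p_u*71.962716 + p_m*30.719489 + p_d*0.000000] = 31.795811
  V(0,+0) = exp(-r*dt) * [p_u*31.795811 + p_m*4.934927 + p_d*0.000000] = 8.358541


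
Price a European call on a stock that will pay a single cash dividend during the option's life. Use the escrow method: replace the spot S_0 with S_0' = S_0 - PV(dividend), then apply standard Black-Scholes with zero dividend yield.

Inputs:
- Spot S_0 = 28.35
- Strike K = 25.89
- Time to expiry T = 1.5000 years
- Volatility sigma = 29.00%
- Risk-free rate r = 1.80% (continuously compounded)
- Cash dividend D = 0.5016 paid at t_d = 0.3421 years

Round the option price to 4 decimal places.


PV(D) = D * exp(-r * t_d) = 0.5016 * 0.99386112 = 0.49852074
S_0' = S_0 - PV(D) = 28.3500 - 0.49852074 = 27.85147926
d1 = (ln(S_0'/K) + (r + sigma^2/2)*T) / (sigma*sqrt(T)) = 0.45922101
d2 = d1 - sigma*sqrt(T) = 0.10404500
exp(-rT) = 0.97336124
N(d1) = 0.67696227; N(d2) = 0.54143318
C = S_0' * N(d1) - K * exp(-rT) * N(d2) = 27.85147926 * 0.67696227 - 25.8900 * 0.97336124 * 0.54143318 = 5.2101

Answer: Price = 5.2101


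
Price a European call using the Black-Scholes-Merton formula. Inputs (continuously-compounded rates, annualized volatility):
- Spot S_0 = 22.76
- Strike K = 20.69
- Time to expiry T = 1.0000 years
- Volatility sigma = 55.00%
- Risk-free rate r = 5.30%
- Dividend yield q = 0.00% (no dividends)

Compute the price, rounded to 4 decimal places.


Answer: Price = 6.3223

Derivation:
d1 = (ln(S/K) + (r - q + 0.5*sigma^2) * T) / (sigma * sqrt(T)) = 0.54473476
d2 = d1 - sigma * sqrt(T) = -0.00526524
exp(-rT) = 0.94838001; exp(-qT) = 1.00000000
C = S_0 * exp(-qT) * N(d1) - K * exp(-rT) * N(d2)
N(d1) = 0.70703202; N(d2) = 0.49789948
C = 22.7600 * 1.00000000 * 0.70703202 - 20.6900 * 0.94838001 * 0.49789948 = 6.3223


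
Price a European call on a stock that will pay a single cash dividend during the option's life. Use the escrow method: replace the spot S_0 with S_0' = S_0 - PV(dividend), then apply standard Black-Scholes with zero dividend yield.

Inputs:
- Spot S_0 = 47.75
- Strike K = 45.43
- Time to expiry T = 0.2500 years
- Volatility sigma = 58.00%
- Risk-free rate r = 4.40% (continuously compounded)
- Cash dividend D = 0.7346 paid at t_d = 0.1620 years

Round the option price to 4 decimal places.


PV(D) = D * exp(-r * t_d) = 0.7346 * 0.99289734 = 0.72938239
S_0' = S_0 - PV(D) = 47.7500 - 0.72938239 = 47.02061761
d1 = (ln(S_0'/K) + (r + sigma^2/2)*T) / (sigma*sqrt(T)) = 0.30159827
d2 = d1 - sigma*sqrt(T) = 0.01159827
exp(-rT) = 0.98906028
N(d1) = 0.61852084; N(d2) = 0.50462694
C = S_0' * N(d1) - K * exp(-rT) * N(d2) = 47.02061761 * 0.61852084 - 45.4300 * 0.98906028 * 0.50462694 = 6.4088

Answer: Price = 6.4088


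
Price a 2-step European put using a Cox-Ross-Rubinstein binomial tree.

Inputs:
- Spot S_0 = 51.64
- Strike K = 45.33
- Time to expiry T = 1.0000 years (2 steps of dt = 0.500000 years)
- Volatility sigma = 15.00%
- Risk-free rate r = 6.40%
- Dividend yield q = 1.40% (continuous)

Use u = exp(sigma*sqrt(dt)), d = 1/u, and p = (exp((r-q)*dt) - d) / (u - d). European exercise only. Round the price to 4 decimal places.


Answer: Price = V(0,0) = 0.5543

Derivation:
dt = T/N = 0.500000
u = exp(sigma*sqrt(dt)) = 1.111895; d = 1/u = 0.899365
p = (exp((r-q)*dt) - d) / (u - d) = 0.592621
Discount per step: exp(-r*dt) = 0.968507
Stock lattice S(k, i) with i counting down-moves:
  k=0: S(0,0) = 51.6400
  k=1: S(1,0) = 57.4183; S(1,1) = 46.4432
  k=2: S(2,0) = 63.8431; S(2,1) = 51.6400; S(2,2) = 41.7694
Terminal payoffs V(N, i) = max(K - S_T, 0):
  V(2,0) = 0.000000; V(2,1) = 0.000000; V(2,2) = 3.560578
Backward induction: V(k, i) = exp(-r*dt) * [p * V(k+1, i) + (1-p) * V(k+1, i+1)].
  V(1,0) = exp(-r*dt) * [p*0.000000 + (1-p)*0.000000] = 0.000000
  V(1,1) = exp(-r*dt) * [p*0.000000 + (1-p)*3.560578] = 1.404822
  V(0,0) = exp(-r*dt) * [p*0.000000 + (1-p)*1.404822] = 0.554271


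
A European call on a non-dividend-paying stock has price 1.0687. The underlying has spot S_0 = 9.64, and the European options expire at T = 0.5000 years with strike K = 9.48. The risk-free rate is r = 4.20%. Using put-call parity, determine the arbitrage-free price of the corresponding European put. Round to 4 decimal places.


Answer: Put price = 0.7117

Derivation:
Put-call parity: C - P = S_0 * exp(-qT) - K * exp(-rT).
S_0 * exp(-qT) = 9.6400 * 1.00000000 = 9.64000000
K * exp(-rT) = 9.4800 * 0.97921896 = 9.28299578
P = C - S*exp(-qT) + K*exp(-rT)
P = 1.0687 - 9.64000000 + 9.28299578 = 0.7117


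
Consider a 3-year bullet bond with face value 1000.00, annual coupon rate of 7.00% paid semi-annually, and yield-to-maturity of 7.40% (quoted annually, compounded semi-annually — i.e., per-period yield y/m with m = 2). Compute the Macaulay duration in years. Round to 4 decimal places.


Coupon per period c = face * coupon_rate / m = 35.000000
Periods per year m = 2; per-period yield y/m = 0.037000
Number of cashflows N = 6
Cashflows (t years, CF_t, discount factor 1/(1+y/m)^(m*t), PV):
  t = 0.5000: CF_t = 35.000000, DF = 0.964320, PV = 33.751205
  t = 1.0000: CF_t = 35.000000, DF = 0.929913, PV = 32.546968
  t = 1.5000: CF_t = 35.000000, DF = 0.896734, PV = 31.385697
  t = 2.0000: CF_t = 35.000000, DF = 0.864739, PV = 30.265860
  t = 2.5000: CF_t = 35.000000, DF = 0.833885, PV = 29.185979
  t = 3.0000: CF_t = 1035.000000, DF = 0.804132, PV = 832.276844
Price P = sum_t PV_t = 989.412552
Macaulay numerator sum_t t * PV_t:
  t * PV_t at t = 0.5000: 16.875603
  t * PV_t at t = 1.0000: 32.546968
  t * PV_t at t = 1.5000: 47.078545
  t * PV_t at t = 2.0000: 60.531720
  t * PV_t at t = 2.5000: 72.964947
  t * PV_t at t = 3.0000: 2496.830531
Macaulay duration D = (sum_t t * PV_t) / P = 2726.828313 / 989.412552 = 2.756007

Answer: Macaulay duration = 2.7560 years


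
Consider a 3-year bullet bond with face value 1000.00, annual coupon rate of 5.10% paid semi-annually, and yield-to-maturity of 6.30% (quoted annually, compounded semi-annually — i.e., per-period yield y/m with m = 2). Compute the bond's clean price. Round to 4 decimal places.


Answer: Price = 967.6578

Derivation:
Coupon per period c = face * coupon_rate / m = 25.500000
Periods per year m = 2; per-period yield y/m = 0.031500
Number of cashflows N = 6
Cashflows (t years, CF_t, discount factor 1/(1+y/m)^(m*t), PV):
  t = 0.5000: CF_t = 25.500000, DF = 0.969462, PV = 24.721280
  t = 1.0000: CF_t = 25.500000, DF = 0.939856, PV = 23.966340
  t = 1.5000: CF_t = 25.500000, DF = 0.911155, PV = 23.234455
  t = 2.0000: CF_t = 25.500000, DF = 0.883330, PV = 22.524920
  t = 2.5000: CF_t = 25.500000, DF = 0.856355, PV = 21.837053
  t = 3.0000: CF_t = 1025.500000, DF = 0.830204, PV = 851.373780
Price P = sum_t PV_t = 967.657826


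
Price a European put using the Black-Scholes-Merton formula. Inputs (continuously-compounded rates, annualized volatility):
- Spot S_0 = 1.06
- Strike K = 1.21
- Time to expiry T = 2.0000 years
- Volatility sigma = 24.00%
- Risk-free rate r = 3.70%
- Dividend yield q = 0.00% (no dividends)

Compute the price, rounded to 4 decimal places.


d1 = (ln(S/K) + (r - q + 0.5*sigma^2) * T) / (sigma * sqrt(T)) = -0.00221399
d2 = d1 - sigma * sqrt(T) = -0.34162524
exp(-rT) = 0.92867169; exp(-qT) = 1.00000000
P = K * exp(-rT) * N(-d2) - S_0 * exp(-qT) * N(-d1)
N(-d1) = 0.50088325; N(-d2) = 0.63368353
P = 1.2100 * 0.92867169 * 0.63368353 - 1.0600 * 1.00000000 * 0.50088325 = 0.1811

Answer: Price = 0.1811


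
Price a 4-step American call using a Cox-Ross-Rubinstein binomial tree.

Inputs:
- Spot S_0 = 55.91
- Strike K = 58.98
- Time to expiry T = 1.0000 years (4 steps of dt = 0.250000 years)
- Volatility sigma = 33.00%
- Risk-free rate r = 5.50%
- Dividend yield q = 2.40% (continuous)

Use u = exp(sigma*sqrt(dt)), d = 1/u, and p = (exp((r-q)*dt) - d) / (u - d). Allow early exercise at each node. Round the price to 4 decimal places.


dt = T/N = 0.250000
u = exp(sigma*sqrt(dt)) = 1.179393; d = 1/u = 0.847894
p = (exp((r-q)*dt) - d) / (u - d) = 0.482313
Discount per step: exp(-r*dt) = 0.986344
Stock lattice S(k, i) with i counting down-moves:
  k=0: S(0,0) = 55.9100
  k=1: S(1,0) = 65.9399; S(1,1) = 47.4057
  k=2: S(2,0) = 77.7690; S(2,1) = 55.9100; S(2,2) = 40.1950
  k=3: S(3,0) = 91.7203; S(3,1) = 65.9399; S(3,2) = 47.4057; S(3,3) = 34.0811
  k=4: S(4,0) = 108.1742; S(4,1) = 77.7690; S(4,2) = 55.9100; S(4,3) = 40.1950; S(4,4) = 28.8972
Terminal payoffs V(N, i) = max(S_T - K, 0):
  V(4,0) = 49.194239; V(4,1) = 18.789028; V(4,2) = 0.000000; V(4,3) = 0.000000; V(4,4) = 0.000000
Backward induction: V(k, i) = exp(-r*dt) * [p * V(k+1, i) + (1-p) * V(k+1, i+1)]; then take max(V_cont, immediate exercise) for American.
  V(3,0) = exp(-r*dt) * [p*49.194239 + (1-p)*18.789028] = 32.997008; exercise = 32.740257; V(3,0) = max -> 32.997008
  V(3,1) = exp(-r*dt) * [p*18.789028 + (1-p)*0.000000] = 8.938436; exercise = 6.959869; V(3,1) = max -> 8.938436
  V(3,2) = exp(-r*dt) * [p*0.000000 + (1-p)*0.000000] = 0.000000; exercise = 0.000000; V(3,2) = max -> 0.000000
  V(3,3) = exp(-r*dt) * [p*0.000000 + (1-p)*0.000000] = 0.000000; exercise = 0.000000; V(3,3) = max -> 0.000000
  V(2,0) = exp(-r*dt) * [p*32.997008 + (1-p)*8.938436] = 20.261671; exercise = 18.789028; V(2,0) = max -> 20.261671
  V(2,1) = exp(-r*dt) * [p*8.938436 + (1-p)*0.000000] = 4.252250; exercise = 0.000000; V(2,1) = max -> 4.252250
  V(2,2) = exp(-r*dt) * [p*0.000000 + (1-p)*0.000000] = 0.000000; exercise = 0.000000; V(2,2) = max -> 0.000000
  V(1,0) = exp(-r*dt) * [p*20.261671 + (1-p)*4.252250] = 11.810285; exercise = 6.959869; V(1,0) = max -> 11.810285
  V(1,1) = exp(-r*dt) * [p*4.252250 + (1-p)*0.000000] = 2.022907; exercise = 0.000000; V(1,1) = max -> 2.022907
  V(0,0) = exp(-r*dt) * [p*11.810285 + (1-p)*2.022907] = 6.651396; exercise = 0.000000; V(0,0) = max -> 6.651396

Answer: Price = V(0,0) = 6.6514


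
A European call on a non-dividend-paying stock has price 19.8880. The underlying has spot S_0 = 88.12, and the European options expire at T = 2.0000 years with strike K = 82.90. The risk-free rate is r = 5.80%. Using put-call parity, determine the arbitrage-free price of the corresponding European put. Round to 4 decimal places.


Put-call parity: C - P = S_0 * exp(-qT) - K * exp(-rT).
S_0 * exp(-qT) = 88.1200 * 1.00000000 = 88.12000000
K * exp(-rT) = 82.9000 * 0.89047522 = 73.82039601
P = C - S*exp(-qT) + K*exp(-rT)
P = 19.8880 - 88.12000000 + 73.82039601 = 5.5884

Answer: Put price = 5.5884


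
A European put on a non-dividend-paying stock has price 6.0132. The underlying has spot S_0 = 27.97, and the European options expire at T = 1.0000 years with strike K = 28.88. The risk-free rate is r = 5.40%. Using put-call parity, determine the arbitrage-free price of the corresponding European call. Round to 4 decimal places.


Put-call parity: C - P = S_0 * exp(-qT) - K * exp(-rT).
S_0 * exp(-qT) = 27.9700 * 1.00000000 = 27.97000000
K * exp(-rT) = 28.8800 * 0.94743211 = 27.36183924
C = P + S*exp(-qT) - K*exp(-rT)
C = 6.0132 + 27.97000000 - 27.36183924 = 6.6214

Answer: Call price = 6.6214


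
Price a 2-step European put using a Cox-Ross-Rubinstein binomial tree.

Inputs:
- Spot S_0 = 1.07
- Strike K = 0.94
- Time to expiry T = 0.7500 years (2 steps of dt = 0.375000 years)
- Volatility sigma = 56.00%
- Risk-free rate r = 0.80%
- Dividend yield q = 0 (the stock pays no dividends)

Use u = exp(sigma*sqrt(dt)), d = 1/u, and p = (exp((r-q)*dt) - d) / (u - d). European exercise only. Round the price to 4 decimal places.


Answer: Price = V(0,0) = 0.1344

Derivation:
dt = T/N = 0.375000
u = exp(sigma*sqrt(dt)) = 1.409068; d = 1/u = 0.709689
p = (exp((r-q)*dt) - d) / (u - d) = 0.419394
Discount per step: exp(-r*dt) = 0.997004
Stock lattice S(k, i) with i counting down-moves:
  k=0: S(0,0) = 1.0700
  k=1: S(1,0) = 1.5077; S(1,1) = 0.7594
  k=2: S(2,0) = 2.1245; S(2,1) = 1.0700; S(2,2) = 0.5389
Terminal payoffs V(N, i) = max(K - S_T, 0):
  V(2,0) = 0.000000; V(2,1) = 0.000000; V(2,2) = 0.401086
Backward induction: V(k, i) = exp(-r*dt) * [p * V(k+1, i) + (1-p) * V(k+1, i+1)].
  V(1,0) = exp(-r*dt) * [p*0.000000 + (1-p)*0.000000] = 0.000000
  V(1,1) = exp(-r*dt) * [p*0.000000 + (1-p)*0.401086] = 0.232175
  V(0,0) = exp(-r*dt) * [p*0.000000 + (1-p)*0.232175] = 0.134398


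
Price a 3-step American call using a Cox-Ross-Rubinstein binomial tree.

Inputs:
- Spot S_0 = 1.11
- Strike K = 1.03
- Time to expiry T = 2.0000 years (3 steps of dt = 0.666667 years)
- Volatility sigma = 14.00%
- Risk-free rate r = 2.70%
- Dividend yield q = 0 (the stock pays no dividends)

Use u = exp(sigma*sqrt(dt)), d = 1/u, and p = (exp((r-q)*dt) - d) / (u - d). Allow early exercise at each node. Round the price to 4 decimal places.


dt = T/N = 0.666667
u = exp(sigma*sqrt(dt)) = 1.121099; d = 1/u = 0.891982
p = (exp((r-q)*dt) - d) / (u - d) = 0.550727
Discount per step: exp(-r*dt) = 0.982161
Stock lattice S(k, i) with i counting down-moves:
  k=0: S(0,0) = 1.1100
  k=1: S(1,0) = 1.2444; S(1,1) = 0.9901
  k=2: S(2,0) = 1.3951; S(2,1) = 1.1100; S(2,2) = 0.8832
  k=3: S(3,0) = 1.5641; S(3,1) = 1.2444; S(3,2) = 0.9901; S(3,3) = 0.7878
Terminal payoffs V(N, i) = max(S_T - K, 0):
  V(3,0) = 0.534066; V(3,1) = 0.214420; V(3,2) = 0.000000; V(3,3) = 0.000000
Backward induction: V(k, i) = exp(-r*dt) * [p * V(k+1, i) + (1-p) * V(k+1, i+1)]; then take max(V_cont, immediate exercise) for American.
  V(2,0) = exp(-r*dt) * [p*0.534066 + (1-p)*0.214420] = 0.383492; exercise = 0.365118; V(2,0) = max -> 0.383492
  V(2,1) = exp(-r*dt) * [p*0.214420 + (1-p)*0.000000] = 0.115980; exercise = 0.080000; V(2,1) = max -> 0.115980
  V(2,2) = exp(-r*dt) * [p*0.000000 + (1-p)*0.000000] = 0.000000; exercise = 0.000000; V(2,2) = max -> 0.000000
  V(1,0) = exp(-r*dt) * [p*0.383492 + (1-p)*0.115980] = 0.258609; exercise = 0.214420; V(1,0) = max -> 0.258609
  V(1,1) = exp(-r*dt) * [p*0.115980 + (1-p)*0.000000] = 0.062734; exercise = 0.000000; V(1,1) = max -> 0.062734
  V(0,0) = exp(-r*dt) * [p*0.258609 + (1-p)*0.062734] = 0.167565; exercise = 0.080000; V(0,0) = max -> 0.167565

Answer: Price = V(0,0) = 0.1676


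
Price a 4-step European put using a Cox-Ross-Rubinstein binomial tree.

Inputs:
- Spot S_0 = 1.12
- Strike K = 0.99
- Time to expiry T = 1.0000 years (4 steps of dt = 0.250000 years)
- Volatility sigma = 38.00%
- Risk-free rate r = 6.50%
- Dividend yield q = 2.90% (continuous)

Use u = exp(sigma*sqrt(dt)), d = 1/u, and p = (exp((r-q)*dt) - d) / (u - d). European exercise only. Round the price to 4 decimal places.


Answer: Price = V(0,0) = 0.0903

Derivation:
dt = T/N = 0.250000
u = exp(sigma*sqrt(dt)) = 1.209250; d = 1/u = 0.826959
p = (exp((r-q)*dt) - d) / (u - d) = 0.476291
Discount per step: exp(-r*dt) = 0.983881
Stock lattice S(k, i) with i counting down-moves:
  k=0: S(0,0) = 1.1200
  k=1: S(1,0) = 1.3544; S(1,1) = 0.9262
  k=2: S(2,0) = 1.6378; S(2,1) = 1.1200; S(2,2) = 0.7659
  k=3: S(3,0) = 1.9805; S(3,1) = 1.3544; S(3,2) = 0.9262; S(3,3) = 0.6334
  k=4: S(4,0) = 2.3949; S(4,1) = 1.6378; S(4,2) = 1.1200; S(4,3) = 0.7659; S(4,4) = 0.5238
Terminal payoffs V(N, i) = max(K - S_T, 0):
  V(4,0) = 0.000000; V(4,1) = 0.000000; V(4,2) = 0.000000; V(4,3) = 0.224075; V(4,4) = 0.466214
Backward induction: V(k, i) = exp(-r*dt) * [p * V(k+1, i) + (1-p) * V(k+1, i+1)].
  V(3,0) = exp(-r*dt) * [p*0.000000 + (1-p)*0.000000] = 0.000000
  V(3,1) = exp(-r*dt) * [p*0.000000 + (1-p)*0.000000] = 0.000000
  V(3,2) = exp(-r*dt) * [p*0.000000 + (1-p)*0.224075] = 0.115459
  V(3,3) = exp(-r*dt) * [p*0.224075 + (1-p)*0.466214] = 0.345229
  V(2,0) = exp(-r*dt) * [p*0.000000 + (1-p)*0.000000] = 0.000000
  V(2,1) = exp(-r*dt) * [p*0.000000 + (1-p)*0.115459] = 0.059492
  V(2,2) = exp(-r*dt) * [p*0.115459 + (1-p)*0.345229] = 0.231991
  V(1,0) = exp(-r*dt) * [p*0.000000 + (1-p)*0.059492] = 0.030654
  V(1,1) = exp(-r*dt) * [p*0.059492 + (1-p)*0.231991] = 0.147416
  V(0,0) = exp(-r*dt) * [p*0.030654 + (1-p)*0.147416] = 0.090324


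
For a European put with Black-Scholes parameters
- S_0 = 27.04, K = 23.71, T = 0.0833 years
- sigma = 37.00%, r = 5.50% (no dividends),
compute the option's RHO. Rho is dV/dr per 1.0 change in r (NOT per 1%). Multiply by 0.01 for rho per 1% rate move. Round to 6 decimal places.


Answer: Rho = -0.218622

Derivation:
d1 = 1.3269576913; d2 = 1.2201692556
phi(d1) = 0.1654068818; exp(-qT) = 1.0000000000; exp(-rT) = 0.9954289791
N(-d2) = 0.1112003595
Rho = -K*T*exp(-rT)*N(-d2) = -23.7100 * 0.0833 * 0.9954289791 * 0.1112003595 = -0.218622


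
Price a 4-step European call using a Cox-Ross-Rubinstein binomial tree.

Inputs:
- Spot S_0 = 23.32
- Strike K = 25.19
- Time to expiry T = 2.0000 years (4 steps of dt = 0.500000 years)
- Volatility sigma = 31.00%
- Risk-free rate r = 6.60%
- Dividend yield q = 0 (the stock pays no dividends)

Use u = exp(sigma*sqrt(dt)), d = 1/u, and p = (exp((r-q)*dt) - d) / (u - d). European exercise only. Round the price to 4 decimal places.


dt = T/N = 0.500000
u = exp(sigma*sqrt(dt)) = 1.245084; d = 1/u = 0.803159
p = (exp((r-q)*dt) - d) / (u - d) = 0.521337
Discount per step: exp(-r*dt) = 0.967539
Stock lattice S(k, i) with i counting down-moves:
  k=0: S(0,0) = 23.3200
  k=1: S(1,0) = 29.0354; S(1,1) = 18.7297
  k=2: S(2,0) = 36.1515; S(2,1) = 23.3200; S(2,2) = 15.0429
  k=3: S(3,0) = 45.0116; S(3,1) = 29.0354; S(3,2) = 18.7297; S(3,3) = 12.0818
  k=4: S(4,0) = 56.0433; S(4,1) = 36.1515; S(4,2) = 23.3200; S(4,3) = 15.0429; S(4,4) = 9.7036
Terminal payoffs V(N, i) = max(S_T - K, 0):
  V(4,0) = 30.853253; V(4,1) = 10.961468; V(4,2) = 0.000000; V(4,3) = 0.000000; V(4,4) = 0.000000
Backward induction: V(k, i) = exp(-r*dt) * [p * V(k+1, i) + (1-p) * V(k+1, i+1)].
  V(3,0) = exp(-r*dt) * [p*30.853253 + (1-p)*10.961468] = 20.639323
  V(3,1) = exp(-r*dt) * [p*10.961468 + (1-p)*0.000000] = 5.529110
  V(3,2) = exp(-r*dt) * [p*0.000000 + (1-p)*0.000000] = 0.000000
  V(3,3) = exp(-r*dt) * [p*0.000000 + (1-p)*0.000000] = 0.000000
  V(2,0) = exp(-r*dt) * [p*20.639323 + (1-p)*5.529110] = 12.971419
  V(2,1) = exp(-r*dt) * [p*5.529110 + (1-p)*0.000000] = 2.788956
  V(2,2) = exp(-r*dt) * [p*0.000000 + (1-p)*0.000000] = 0.000000
  V(1,0) = exp(-r*dt) * [p*12.971419 + (1-p)*2.788956] = 7.834592
  V(1,1) = exp(-r*dt) * [p*2.788956 + (1-p)*0.000000] = 1.406787
  V(0,0) = exp(-r*dt) * [p*7.834592 + (1-p)*1.406787] = 4.603390

Answer: Price = V(0,0) = 4.6034


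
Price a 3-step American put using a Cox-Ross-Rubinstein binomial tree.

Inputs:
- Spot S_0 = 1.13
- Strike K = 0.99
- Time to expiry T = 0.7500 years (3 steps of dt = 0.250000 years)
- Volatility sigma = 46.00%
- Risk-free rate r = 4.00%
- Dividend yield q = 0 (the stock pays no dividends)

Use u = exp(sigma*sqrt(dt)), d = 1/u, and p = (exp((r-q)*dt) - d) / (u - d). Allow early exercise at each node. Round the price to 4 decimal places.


Answer: Price = V(0,0) = 0.1016

Derivation:
dt = T/N = 0.250000
u = exp(sigma*sqrt(dt)) = 1.258600; d = 1/u = 0.794534
p = (exp((r-q)*dt) - d) / (u - d) = 0.464409
Discount per step: exp(-r*dt) = 0.990050
Stock lattice S(k, i) with i counting down-moves:
  k=0: S(0,0) = 1.1300
  k=1: S(1,0) = 1.4222; S(1,1) = 0.8978
  k=2: S(2,0) = 1.7900; S(2,1) = 1.1300; S(2,2) = 0.7134
  k=3: S(3,0) = 2.2529; S(3,1) = 1.4222; S(3,2) = 0.8978; S(3,3) = 0.5668
Terminal payoffs V(N, i) = max(K - S_T, 0):
  V(3,0) = 0.000000; V(3,1) = 0.000000; V(3,2) = 0.092177; V(3,3) = 0.423219
Backward induction: V(k, i) = exp(-r*dt) * [p * V(k+1, i) + (1-p) * V(k+1, i+1)]; then take max(V_cont, immediate exercise) for American.
  V(2,0) = exp(-r*dt) * [p*0.000000 + (1-p)*0.000000] = 0.000000; exercise = 0.000000; V(2,0) = max -> 0.000000
  V(2,1) = exp(-r*dt) * [p*0.000000 + (1-p)*0.092177] = 0.048878; exercise = 0.000000; V(2,1) = max -> 0.048878
  V(2,2) = exp(-r*dt) * [p*0.092177 + (1-p)*0.423219] = 0.266799; exercise = 0.276649; V(2,2) = max -> 0.276649
  V(1,0) = exp(-r*dt) * [p*0.000000 + (1-p)*0.048878] = 0.025918; exercise = 0.000000; V(1,0) = max -> 0.025918
  V(1,1) = exp(-r*dt) * [p*0.048878 + (1-p)*0.276649] = 0.169170; exercise = 0.092177; V(1,1) = max -> 0.169170
  V(0,0) = exp(-r*dt) * [p*0.025918 + (1-p)*0.169170] = 0.101621; exercise = 0.000000; V(0,0) = max -> 0.101621


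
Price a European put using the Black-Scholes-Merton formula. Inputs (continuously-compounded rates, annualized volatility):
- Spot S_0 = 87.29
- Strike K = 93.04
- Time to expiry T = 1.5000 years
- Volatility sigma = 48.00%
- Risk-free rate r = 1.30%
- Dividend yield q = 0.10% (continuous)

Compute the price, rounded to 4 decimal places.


Answer: Price = 22.7257

Derivation:
d1 = (ln(S/K) + (r - q + 0.5*sigma^2) * T) / (sigma * sqrt(T)) = 0.21604227
d2 = d1 - sigma * sqrt(T) = -0.37183526
exp(-rT) = 0.98068890; exp(-qT) = 0.99850112
P = K * exp(-rT) * N(-d2) - S_0 * exp(-qT) * N(-d1)
N(-d1) = 0.41447740; N(-d2) = 0.64499225
P = 93.0400 * 0.98068890 * 0.64499225 - 87.2900 * 0.99850112 * 0.41447740 = 22.7257


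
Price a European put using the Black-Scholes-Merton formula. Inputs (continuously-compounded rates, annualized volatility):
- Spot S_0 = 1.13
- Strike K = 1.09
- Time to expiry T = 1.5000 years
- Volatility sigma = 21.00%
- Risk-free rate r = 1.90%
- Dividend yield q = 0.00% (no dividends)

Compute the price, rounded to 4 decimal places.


d1 = (ln(S/K) + (r - q + 0.5*sigma^2) * T) / (sigma * sqrt(T)) = 0.37953458
d2 = d1 - sigma * sqrt(T) = 0.12233816
exp(-rT) = 0.97190229; exp(-qT) = 1.00000000
P = K * exp(-rT) * N(-d2) - S_0 * exp(-qT) * N(-d1)
N(-d1) = 0.35214547; N(-d2) = 0.45131561
P = 1.0900 * 0.97190229 * 0.45131561 - 1.1300 * 1.00000000 * 0.35214547 = 0.0802

Answer: Price = 0.0802


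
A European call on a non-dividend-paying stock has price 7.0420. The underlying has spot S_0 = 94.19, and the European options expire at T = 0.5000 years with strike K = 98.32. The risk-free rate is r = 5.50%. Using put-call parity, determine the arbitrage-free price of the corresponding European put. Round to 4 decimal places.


Answer: Put price = 8.5050

Derivation:
Put-call parity: C - P = S_0 * exp(-qT) - K * exp(-rT).
S_0 * exp(-qT) = 94.1900 * 1.00000000 = 94.19000000
K * exp(-rT) = 98.3200 * 0.97287468 = 95.65303879
P = C - S*exp(-qT) + K*exp(-rT)
P = 7.0420 - 94.19000000 + 95.65303879 = 8.5050


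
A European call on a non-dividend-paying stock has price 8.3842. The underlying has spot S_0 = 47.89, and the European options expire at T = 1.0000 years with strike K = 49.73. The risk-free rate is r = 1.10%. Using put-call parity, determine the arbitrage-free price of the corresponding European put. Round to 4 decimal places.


Answer: Put price = 9.6802

Derivation:
Put-call parity: C - P = S_0 * exp(-qT) - K * exp(-rT).
S_0 * exp(-qT) = 47.8900 * 1.00000000 = 47.89000000
K * exp(-rT) = 49.7300 * 0.98906028 = 49.18596766
P = C - S*exp(-qT) + K*exp(-rT)
P = 8.3842 - 47.89000000 + 49.18596766 = 9.6802


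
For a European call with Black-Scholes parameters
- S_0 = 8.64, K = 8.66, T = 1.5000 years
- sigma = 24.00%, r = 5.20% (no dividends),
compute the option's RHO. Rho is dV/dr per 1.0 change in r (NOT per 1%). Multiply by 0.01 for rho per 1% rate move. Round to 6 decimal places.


Answer: Rho = 6.536363

Derivation:
d1 = 0.4044647142; d2 = 0.1105259450
phi(d1) = 0.3676093749; exp(-qT) = 1.0000000000; exp(-rT) = 0.9249644265
N(d2) = 0.5440038626
Rho = K*T*exp(-rT)*N(d2) = 8.6600 * 1.5000 * 0.9249644265 * 0.5440038626 = 6.536363


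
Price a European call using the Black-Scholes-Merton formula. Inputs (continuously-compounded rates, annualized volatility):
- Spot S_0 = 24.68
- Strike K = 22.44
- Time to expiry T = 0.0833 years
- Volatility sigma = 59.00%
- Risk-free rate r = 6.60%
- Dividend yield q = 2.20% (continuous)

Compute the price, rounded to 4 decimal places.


Answer: Price = 3.0118

Derivation:
d1 = (ln(S/K) + (r - q + 0.5*sigma^2) * T) / (sigma * sqrt(T)) = 0.66542663
d2 = d1 - sigma * sqrt(T) = 0.49514237
exp(-rT) = 0.99451729; exp(-qT) = 0.99816908
C = S_0 * exp(-qT) * N(d1) - K * exp(-rT) * N(d2)
N(d1) = 0.74711117; N(d2) = 0.68975019
C = 24.6800 * 0.99816908 * 0.74711117 - 22.4400 * 0.99451729 * 0.68975019 = 3.0118


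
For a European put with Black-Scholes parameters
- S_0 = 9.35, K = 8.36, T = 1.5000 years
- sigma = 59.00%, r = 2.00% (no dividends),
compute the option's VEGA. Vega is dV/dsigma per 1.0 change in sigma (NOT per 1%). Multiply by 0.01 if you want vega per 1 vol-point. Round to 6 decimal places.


Answer: Vega = 3.910465

Derivation:
d1 = 0.5576988783; d2 = -0.1649005958
phi(d1) = 0.3414846490; exp(-qT) = 1.0000000000; exp(-rT) = 0.9704455335
Vega = S * exp(-qT) * phi(d1) * sqrt(T) = 9.3500 * 1.0000000000 * 0.3414846490 * 1.2247448714 = 3.910465


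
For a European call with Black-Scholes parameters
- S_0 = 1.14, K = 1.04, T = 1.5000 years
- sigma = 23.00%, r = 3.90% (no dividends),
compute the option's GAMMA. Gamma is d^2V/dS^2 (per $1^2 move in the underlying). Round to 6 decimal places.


Answer: Gamma = 0.989600

Derivation:
d1 = 0.6744352257; d2 = 0.3927439052
phi(d1) = 0.3177882591; exp(-qT) = 1.0000000000; exp(-rT) = 0.9431782404
Gamma = exp(-qT) * phi(d1) / (S * sigma * sqrt(T)) = 1.0000000000 * 0.3177882591 / (1.1400 * 0.2300 * 1.2247448714) = 0.989600


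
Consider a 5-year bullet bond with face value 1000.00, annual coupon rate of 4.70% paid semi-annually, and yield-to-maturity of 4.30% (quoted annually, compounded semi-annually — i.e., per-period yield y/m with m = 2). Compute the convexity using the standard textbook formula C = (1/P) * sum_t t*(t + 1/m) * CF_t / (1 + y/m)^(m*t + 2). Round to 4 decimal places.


Coupon per period c = face * coupon_rate / m = 23.500000
Periods per year m = 2; per-period yield y/m = 0.021500
Number of cashflows N = 10
Cashflows (t years, CF_t, discount factor 1/(1+y/m)^(m*t), PV):
  t = 0.5000: CF_t = 23.500000, DF = 0.978953, PV = 23.005384
  t = 1.0000: CF_t = 23.500000, DF = 0.958348, PV = 22.521179
  t = 1.5000: CF_t = 23.500000, DF = 0.938177, PV = 22.047165
  t = 2.0000: CF_t = 23.500000, DF = 0.918431, PV = 21.583128
  t = 2.5000: CF_t = 23.500000, DF = 0.899100, PV = 21.128857
  t = 3.0000: CF_t = 23.500000, DF = 0.880177, PV = 20.684148
  t = 3.5000: CF_t = 23.500000, DF = 0.861651, PV = 20.248799
  t = 4.0000: CF_t = 23.500000, DF = 0.843515, PV = 19.822613
  t = 4.5000: CF_t = 23.500000, DF = 0.825762, PV = 19.405397
  t = 5.0000: CF_t = 1023.500000, DF = 0.808381, PV = 827.378321
Price P = sum_t PV_t = 1017.824990
Convexity numerator sum_t t*(t + 1/m) * CF_t / (1+y/m)^(m*t + 2):
  t = 0.5000: term = 11.023582
  t = 1.0000: term = 32.374691
  t = 1.5000: term = 63.386572
  t = 2.0000: term = 103.420740
  t = 2.5000: term = 151.865991
  t = 3.0000: term = 208.137433
  t = 3.5000: term = 271.675553
  t = 4.0000: term = 341.945315
  t = 4.5000: term = 418.435285
  t = 5.0000: term = 21805.200742
Convexity = (1/P) * sum = 23407.465904 / 1017.824990 = 22.997535

Answer: Convexity = 22.9975


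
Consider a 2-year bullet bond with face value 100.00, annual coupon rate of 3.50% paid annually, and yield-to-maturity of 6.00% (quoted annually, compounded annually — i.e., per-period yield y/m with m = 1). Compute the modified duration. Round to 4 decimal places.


Answer: Modified duration = 1.8541

Derivation:
Coupon per period c = face * coupon_rate / m = 3.500000
Periods per year m = 1; per-period yield y/m = 0.060000
Number of cashflows N = 2
Cashflows (t years, CF_t, discount factor 1/(1+y/m)^(m*t), PV):
  t = 1.0000: CF_t = 3.500000, DF = 0.943396, PV = 3.301887
  t = 2.0000: CF_t = 103.500000, DF = 0.889996, PV = 92.114632
Price P = sum_t PV_t = 95.416518
First compute Macaulay numerator sum_t t * PV_t:
  t * PV_t at t = 1.0000: 3.301887
  t * PV_t at t = 2.0000: 184.229263
Macaulay duration D = 187.531150 / 95.416518 = 1.965395
Modified duration = D / (1 + y/m) = 1.965395 / (1 + 0.060000) = 1.854146


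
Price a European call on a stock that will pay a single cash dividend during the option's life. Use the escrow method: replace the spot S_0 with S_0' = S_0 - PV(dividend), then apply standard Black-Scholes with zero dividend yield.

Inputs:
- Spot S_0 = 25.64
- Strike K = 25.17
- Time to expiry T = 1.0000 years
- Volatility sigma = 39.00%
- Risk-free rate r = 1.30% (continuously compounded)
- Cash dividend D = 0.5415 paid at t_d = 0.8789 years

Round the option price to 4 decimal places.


PV(D) = D * exp(-r * t_d) = 0.5415 * 0.98863933 = 0.53534819
S_0' = S_0 - PV(D) = 25.6400 - 0.53534819 = 25.10465181
d1 = (ln(S_0'/K) + (r + sigma^2/2)*T) / (sigma*sqrt(T)) = 0.22166757
d2 = d1 - sigma*sqrt(T) = -0.16833243
exp(-rT) = 0.98708414
N(d1) = 0.58771366; N(d2) = 0.43316088
C = S_0' * N(d1) - K * exp(-rT) * N(d2) = 25.10465181 * 0.58771366 - 25.1700 * 0.98708414 * 0.43316088 = 3.9925

Answer: Price = 3.9925


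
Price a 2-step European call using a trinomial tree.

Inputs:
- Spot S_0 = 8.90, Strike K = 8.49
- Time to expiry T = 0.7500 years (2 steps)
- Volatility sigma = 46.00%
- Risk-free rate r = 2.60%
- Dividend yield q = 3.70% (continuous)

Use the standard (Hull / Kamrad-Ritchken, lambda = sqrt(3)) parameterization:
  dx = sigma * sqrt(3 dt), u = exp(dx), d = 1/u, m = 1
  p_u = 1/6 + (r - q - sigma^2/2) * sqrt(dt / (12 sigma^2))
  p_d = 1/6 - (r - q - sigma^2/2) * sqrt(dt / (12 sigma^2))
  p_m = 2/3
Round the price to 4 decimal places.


dt = T/N = 0.375000; dx = sigma*sqrt(3*dt) = 0.487904
u = exp(dx) = 1.628898; d = 1/u = 0.613912
p_u = 0.121781, p_m = 0.666667, p_d = 0.211553
Discount per step: exp(-r*dt) = 0.990297
Stock lattice S(k, j) with j the centered position index:
  k=0: S(0,+0) = 8.9000
  k=1: S(1,-1) = 5.4638; S(1,+0) = 8.9000; S(1,+1) = 14.4972
  k=2: S(2,-2) = 3.3543; S(2,-1) = 5.4638; S(2,+0) = 8.9000; S(2,+1) = 14.4972; S(2,+2) = 23.6144
Terminal payoffs V(N, j) = max(S_T - K, 0):
  V(2,-2) = 0.000000; V(2,-1) = 0.000000; V(2,+0) = 0.410000; V(2,+1) = 6.007192; V(2,+2) = 15.124446
Backward induction: V(k, j) = exp(-r*dt) * [p_u * V(k+1, j+1) + p_m * V(k+1, j) + p_d * V(k+1, j-1)]
  V(1,-1) = exp(-r*dt) * [p_u*0.410000 + p_m*0.000000 + p_d*0.000000] = 0.049446
  V(1,+0) = exp(-r*dt) * [p_u*6.007192 + p_m*0.410000 + p_d*0.000000] = 0.995144
  V(1,+1) = exp(-r*dt) * [p_u*15.124446 + p_m*6.007192 + p_d*0.410000] = 5.875828
  V(0,+0) = exp(-r*dt) * [p_u*5.875828 + p_m*0.995144 + p_d*0.049446] = 1.375971

Answer: Price = V(0,0) = 1.3760


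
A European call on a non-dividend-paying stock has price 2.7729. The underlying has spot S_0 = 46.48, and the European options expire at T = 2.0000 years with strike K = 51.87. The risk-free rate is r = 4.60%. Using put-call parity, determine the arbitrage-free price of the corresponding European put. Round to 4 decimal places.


Put-call parity: C - P = S_0 * exp(-qT) - K * exp(-rT).
S_0 * exp(-qT) = 46.4800 * 1.00000000 = 46.48000000
K * exp(-rT) = 51.8700 * 0.91210515 = 47.31089411
P = C - S*exp(-qT) + K*exp(-rT)
P = 2.7729 - 46.48000000 + 47.31089411 = 3.6038

Answer: Put price = 3.6038


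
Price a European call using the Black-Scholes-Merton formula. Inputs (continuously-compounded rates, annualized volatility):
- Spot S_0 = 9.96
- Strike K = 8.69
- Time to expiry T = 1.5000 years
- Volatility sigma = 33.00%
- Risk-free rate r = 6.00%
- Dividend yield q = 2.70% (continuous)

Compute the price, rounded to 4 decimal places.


Answer: Price = 2.3564

Derivation:
d1 = (ln(S/K) + (r - q + 0.5*sigma^2) * T) / (sigma * sqrt(T)) = 0.66205287
d2 = d1 - sigma * sqrt(T) = 0.25788706
exp(-rT) = 0.91393119; exp(-qT) = 0.96030916
C = S_0 * exp(-qT) * N(d1) - K * exp(-rT) * N(d2)
N(d1) = 0.74603133; N(d2) = 0.60175296
C = 9.9600 * 0.96030916 * 0.74603133 - 8.6900 * 0.91393119 * 0.60175296 = 2.3564


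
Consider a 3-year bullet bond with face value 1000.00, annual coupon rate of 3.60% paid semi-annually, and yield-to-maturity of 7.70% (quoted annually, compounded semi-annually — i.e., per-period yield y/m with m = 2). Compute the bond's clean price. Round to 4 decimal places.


Coupon per period c = face * coupon_rate / m = 18.000000
Periods per year m = 2; per-period yield y/m = 0.038500
Number of cashflows N = 6
Cashflows (t years, CF_t, discount factor 1/(1+y/m)^(m*t), PV):
  t = 0.5000: CF_t = 18.000000, DF = 0.962927, PV = 17.332691
  t = 1.0000: CF_t = 18.000000, DF = 0.927229, PV = 16.690122
  t = 1.5000: CF_t = 18.000000, DF = 0.892854, PV = 16.071374
  t = 2.0000: CF_t = 18.000000, DF = 0.859754, PV = 15.475565
  t = 2.5000: CF_t = 18.000000, DF = 0.827880, PV = 14.901844
  t = 3.0000: CF_t = 1018.000000, DF = 0.797188, PV = 811.537836
Price P = sum_t PV_t = 892.009431

Answer: Price = 892.0094
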